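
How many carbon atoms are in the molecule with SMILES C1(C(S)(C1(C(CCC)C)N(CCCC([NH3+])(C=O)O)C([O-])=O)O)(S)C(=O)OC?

The symbol for carbon appears 16 times in the SMILES.

16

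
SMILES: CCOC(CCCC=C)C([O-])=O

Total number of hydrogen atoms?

Hydrogens are implicit in SMILES; fill each atom to its normal valence:
  5 × C: 2 H each → 10
  2 × C: 1 H each → 2
  2 × O: no H
  1 × C: 3 H
  1 × C: no H
  1 × O (charge -1): no H
  Total hydrogens = 15.

15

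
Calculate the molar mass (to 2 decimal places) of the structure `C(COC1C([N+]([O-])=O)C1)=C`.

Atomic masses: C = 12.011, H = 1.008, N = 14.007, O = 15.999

Molecular formula: C6H9NO3.
M = 6×12.011 + 9×1.008 + 1×14.007 + 3×15.999 = 143.14 g/mol.

143.14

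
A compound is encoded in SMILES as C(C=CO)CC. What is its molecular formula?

Heavy atoms from the SMILES: 5 C, 1 O.
Implicit hydrogens by atom environment:
  2 × C: 2 H each → 4
  2 × C: 1 H each → 2
  1 × C: 3 H
  1 × O: 1 H
  Total hydrogens = 10.
Molecular formula: C5H10O

C5H10O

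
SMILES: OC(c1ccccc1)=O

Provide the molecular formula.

C7H6O2

Heavy atoms from the SMILES: 7 C, 2 O.
Implicit hydrogens by atom environment:
  5 × C (aromatic): 1 H each → 5
  1 × C (aromatic): no H
  1 × C: no H
  1 × O: 1 H
  1 × O: no H
  Total hydrogens = 6.
Molecular formula: C7H6O2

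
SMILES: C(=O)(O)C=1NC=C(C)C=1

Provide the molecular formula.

Heavy atoms from the SMILES: 6 C, 1 N, 2 O.
Implicit hydrogens by atom environment:
  2 × C (aromatic): 1 H each → 2
  2 × C (aromatic): no H
  1 × C: 3 H
  1 × C: no H
  1 × N (aromatic): 1 H
  1 × O: 1 H
  1 × O: no H
  Total hydrogens = 7.
Molecular formula: C6H7NO2

C6H7NO2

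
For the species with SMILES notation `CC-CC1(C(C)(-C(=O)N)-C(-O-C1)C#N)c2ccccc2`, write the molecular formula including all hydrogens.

C16H20N2O2

Heavy atoms from the SMILES: 16 C, 2 N, 2 O.
Implicit hydrogens by atom environment:
  5 × C (aromatic): 1 H each → 5
  4 × C: no H
  3 × C: 2 H each → 6
  2 × C: 3 H each → 6
  2 × O: no H
  1 × C: 1 H
  1 × C (aromatic): no H
  1 × N: 2 H
  1 × N: no H
  Total hydrogens = 20.
Molecular formula: C16H20N2O2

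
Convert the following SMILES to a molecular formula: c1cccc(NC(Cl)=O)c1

Heavy atoms from the SMILES: 7 C, 1 Cl, 1 N, 1 O.
Implicit hydrogens by atom environment:
  5 × C (aromatic): 1 H each → 5
  1 × C (aromatic): no H
  1 × C: no H
  1 × Cl: no H
  1 × N: 1 H
  1 × O: no H
  Total hydrogens = 6.
Molecular formula: C7H6ClNO

C7H6ClNO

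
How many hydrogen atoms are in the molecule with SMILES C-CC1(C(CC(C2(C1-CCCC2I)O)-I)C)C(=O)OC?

24

Hydrogens are implicit in SMILES; fill each atom to its normal valence:
  5 × C: 2 H each → 10
  4 × C: 1 H each → 4
  3 × C: 3 H each → 9
  3 × C: no H
  2 × I: no H
  2 × O: no H
  1 × O: 1 H
  Total hydrogens = 24.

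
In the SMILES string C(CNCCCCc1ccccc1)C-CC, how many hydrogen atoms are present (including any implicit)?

Hydrogens are implicit in SMILES; fill each atom to its normal valence:
  8 × C: 2 H each → 16
  5 × C (aromatic): 1 H each → 5
  1 × C: 3 H
  1 × C (aromatic): no H
  1 × N: 1 H
  Total hydrogens = 25.

25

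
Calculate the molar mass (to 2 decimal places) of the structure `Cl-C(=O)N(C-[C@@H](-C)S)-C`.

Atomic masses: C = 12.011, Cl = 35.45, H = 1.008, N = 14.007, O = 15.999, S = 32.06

167.65

Molecular formula: C5H10ClNOS.
M = 5×12.011 + 1×35.45 + 10×1.008 + 1×14.007 + 1×15.999 + 1×32.06 = 167.65 g/mol.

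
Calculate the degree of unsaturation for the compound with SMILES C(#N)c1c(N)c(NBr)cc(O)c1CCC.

6

Molecular formula from the SMILES: C10H12BrN3O.
DoU = (2C + 2 + N − H − X)/2 = (2·10 + 2 + 3 − 12 − 1)/2 = 12/2 = 6.
(Structurally: 1 ring(s) + 5 π bond(s) = 6.)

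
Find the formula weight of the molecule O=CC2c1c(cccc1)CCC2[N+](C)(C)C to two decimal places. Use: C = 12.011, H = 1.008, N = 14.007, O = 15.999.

Molecular formula: C14H20NO+.
M = 14×12.011 + 20×1.008 + 1×14.007 + 1×15.999 = 218.32 g/mol.

218.32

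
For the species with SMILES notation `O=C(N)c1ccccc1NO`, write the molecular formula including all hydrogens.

C7H8N2O2

Heavy atoms from the SMILES: 7 C, 2 N, 2 O.
Implicit hydrogens by atom environment:
  4 × C (aromatic): 1 H each → 4
  2 × C (aromatic): no H
  1 × C: no H
  1 × N: 2 H
  1 × N: 1 H
  1 × O: 1 H
  1 × O: no H
  Total hydrogens = 8.
Molecular formula: C7H8N2O2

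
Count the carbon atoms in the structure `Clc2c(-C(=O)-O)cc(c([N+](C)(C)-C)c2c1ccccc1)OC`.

17

The symbol for carbon appears 17 times in the SMILES. Lowercase c denotes aromatic carbon and counts toward C.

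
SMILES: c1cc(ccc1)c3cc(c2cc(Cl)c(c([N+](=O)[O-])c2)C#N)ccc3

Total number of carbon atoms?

19

The symbol for carbon appears 19 times in the SMILES. Lowercase c denotes aromatic carbon and counts toward C.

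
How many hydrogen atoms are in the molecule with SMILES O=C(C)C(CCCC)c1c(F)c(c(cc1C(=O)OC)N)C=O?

Hydrogens are implicit in SMILES; fill each atom to its normal valence:
  5 × C (aromatic): no H
  4 × O: no H
  3 × C: 3 H each → 9
  3 × C: 2 H each → 6
  2 × C: 1 H each → 2
  2 × C: no H
  1 × C (aromatic): 1 H
  1 × F: no H
  1 × N: 2 H
  Total hydrogens = 20.

20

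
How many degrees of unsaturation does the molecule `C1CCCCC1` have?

Molecular formula from the SMILES: C6H12.
DoU = (2C + 2 + N − H − X)/2 = (2·6 + 2 + 0 − 12 − 0)/2 = 2/2 = 1.
(Structurally: 1 ring(s) + 0 π bond(s) = 1.)

1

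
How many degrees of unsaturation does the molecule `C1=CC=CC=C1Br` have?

Molecular formula from the SMILES: C6H5Br.
DoU = (2C + 2 + N − H − X)/2 = (2·6 + 2 + 0 − 5 − 1)/2 = 8/2 = 4.
(Structurally: 1 ring(s) + 3 π bond(s) = 4.)

4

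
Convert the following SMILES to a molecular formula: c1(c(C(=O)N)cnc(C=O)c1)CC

C9H10N2O2

Heavy atoms from the SMILES: 9 C, 2 N, 2 O.
Implicit hydrogens by atom environment:
  3 × C (aromatic): no H
  2 × C (aromatic): 1 H each → 2
  2 × O: no H
  1 × C: 3 H
  1 × C: 2 H
  1 × C: 1 H
  1 × C: no H
  1 × N: 2 H
  1 × N (aromatic): no H
  Total hydrogens = 10.
Molecular formula: C9H10N2O2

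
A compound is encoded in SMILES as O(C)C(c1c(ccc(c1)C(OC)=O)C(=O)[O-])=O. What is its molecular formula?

C11H9O6-

Heavy atoms from the SMILES: 11 C, 6 O.
Implicit hydrogens by atom environment:
  5 × O: no H
  3 × C (aromatic): 1 H each → 3
  3 × C (aromatic): no H
  3 × C: no H
  2 × C: 3 H each → 6
  1 × O (charge -1): no H
  Total hydrogens = 9.
Net charge -1.
Molecular formula: C11H9O6-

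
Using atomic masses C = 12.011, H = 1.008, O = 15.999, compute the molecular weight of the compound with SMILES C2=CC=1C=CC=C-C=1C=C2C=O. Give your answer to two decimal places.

156.18

Molecular formula: C11H8O.
M = 11×12.011 + 8×1.008 + 1×15.999 = 156.18 g/mol.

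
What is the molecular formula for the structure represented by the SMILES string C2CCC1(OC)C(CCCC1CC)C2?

C13H24O

Heavy atoms from the SMILES: 13 C, 1 O.
Implicit hydrogens by atom environment:
  8 × C: 2 H each → 16
  2 × C: 3 H each → 6
  2 × C: 1 H each → 2
  1 × C: no H
  1 × O: no H
  Total hydrogens = 24.
Molecular formula: C13H24O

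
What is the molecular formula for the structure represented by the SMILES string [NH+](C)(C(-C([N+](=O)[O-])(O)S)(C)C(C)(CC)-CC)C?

C11H25N2O3S+

Heavy atoms from the SMILES: 11 C, 2 N, 3 O, 1 S.
Implicit hydrogens by atom environment:
  6 × C: 3 H each → 18
  3 × C: no H
  2 × C: 2 H each → 4
  1 × N (charge +1): 1 H
  1 × N (charge +1): no H
  1 × O: 1 H
  1 × O: no H
  1 × O (charge -1): no H
  1 × S: 1 H
  Total hydrogens = 25.
Net charge +1.
Molecular formula: C11H25N2O3S+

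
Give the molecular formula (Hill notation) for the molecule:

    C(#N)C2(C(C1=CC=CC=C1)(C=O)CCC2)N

Heavy atoms from the SMILES: 13 C, 2 N, 1 O.
Implicit hydrogens by atom environment:
  5 × C (aromatic): 1 H each → 5
  3 × C: 2 H each → 6
  3 × C: no H
  1 × C: 1 H
  1 × C (aromatic): no H
  1 × N: 2 H
  1 × N: no H
  1 × O: no H
  Total hydrogens = 14.
Molecular formula: C13H14N2O

C13H14N2O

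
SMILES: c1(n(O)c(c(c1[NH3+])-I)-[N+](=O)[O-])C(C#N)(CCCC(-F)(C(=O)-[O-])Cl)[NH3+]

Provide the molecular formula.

Heavy atoms from the SMILES: 11 C, 1 Cl, 1 F, 1 I, 5 N, 5 O.
Implicit hydrogens by atom environment:
  4 × C (aromatic): no H
  4 × C: no H
  3 × C: 2 H each → 6
  2 × N (charge +1): 3 H each → 6
  2 × O: no H
  2 × O (charge -1): no H
  1 × Cl: no H
  1 × F: no H
  1 × I: no H
  1 × N (aromatic): no H
  1 × N (charge +1): no H
  1 × N: no H
  1 × O: 1 H
  Total hydrogens = 13.
Net charge +1.
Molecular formula: C11H13ClFIN5O5+

C11H13ClFIN5O5+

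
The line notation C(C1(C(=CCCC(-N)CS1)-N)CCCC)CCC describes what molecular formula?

C15H30N2S

Heavy atoms from the SMILES: 15 C, 2 N, 1 S.
Implicit hydrogens by atom environment:
  9 × C: 2 H each → 18
  2 × C: 3 H each → 6
  2 × C: 1 H each → 2
  2 × C: no H
  2 × N: 2 H each → 4
  1 × S: no H
  Total hydrogens = 30.
Molecular formula: C15H30N2S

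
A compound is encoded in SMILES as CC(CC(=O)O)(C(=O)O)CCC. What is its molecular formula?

C8H14O4

Heavy atoms from the SMILES: 8 C, 4 O.
Implicit hydrogens by atom environment:
  3 × C: 2 H each → 6
  3 × C: no H
  2 × C: 3 H each → 6
  2 × O: 1 H each → 2
  2 × O: no H
  Total hydrogens = 14.
Molecular formula: C8H14O4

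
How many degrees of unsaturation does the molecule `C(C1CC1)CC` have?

1

Molecular formula from the SMILES: C6H12.
DoU = (2C + 2 + N − H − X)/2 = (2·6 + 2 + 0 − 12 − 0)/2 = 2/2 = 1.
(Structurally: 1 ring(s) + 0 π bond(s) = 1.)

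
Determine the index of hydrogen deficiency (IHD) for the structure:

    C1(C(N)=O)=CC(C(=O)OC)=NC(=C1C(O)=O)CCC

Molecular formula from the SMILES: C12H14N2O5.
DoU = (2C + 2 + N − H − X)/2 = (2·12 + 2 + 2 − 14 − 0)/2 = 14/2 = 7.
(Structurally: 1 ring(s) + 6 π bond(s) = 7.)

7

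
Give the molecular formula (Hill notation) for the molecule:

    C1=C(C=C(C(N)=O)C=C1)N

Heavy atoms from the SMILES: 7 C, 2 N, 1 O.
Implicit hydrogens by atom environment:
  4 × C (aromatic): 1 H each → 4
  2 × C (aromatic): no H
  2 × N: 2 H each → 4
  1 × C: no H
  1 × O: no H
  Total hydrogens = 8.
Molecular formula: C7H8N2O

C7H8N2O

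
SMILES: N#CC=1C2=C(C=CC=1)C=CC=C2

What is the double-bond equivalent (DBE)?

9

Molecular formula from the SMILES: C11H7N.
DoU = (2C + 2 + N − H − X)/2 = (2·11 + 2 + 1 − 7 − 0)/2 = 18/2 = 9.
(Structurally: 2 ring(s) + 7 π bond(s) = 9.)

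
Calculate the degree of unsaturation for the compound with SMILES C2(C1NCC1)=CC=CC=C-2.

5

Molecular formula from the SMILES: C9H11N.
DoU = (2C + 2 + N − H − X)/2 = (2·9 + 2 + 1 − 11 − 0)/2 = 10/2 = 5.
(Structurally: 2 ring(s) + 3 π bond(s) = 5.)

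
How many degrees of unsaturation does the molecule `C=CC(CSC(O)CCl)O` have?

1

Molecular formula from the SMILES: C6H11ClO2S.
DoU = (2C + 2 + N − H − X)/2 = (2·6 + 2 + 0 − 11 − 1)/2 = 2/2 = 1.
(Structurally: 0 ring(s) + 1 π bond(s) = 1.)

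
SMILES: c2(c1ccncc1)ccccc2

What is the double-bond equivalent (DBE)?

8

Molecular formula from the SMILES: C11H9N.
DoU = (2C + 2 + N − H − X)/2 = (2·11 + 2 + 1 − 9 − 0)/2 = 16/2 = 8.
(Structurally: 2 ring(s) + 6 π bond(s) = 8.)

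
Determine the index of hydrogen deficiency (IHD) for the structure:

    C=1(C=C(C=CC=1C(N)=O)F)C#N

7

Molecular formula from the SMILES: C8H5FN2O.
DoU = (2C + 2 + N − H − X)/2 = (2·8 + 2 + 2 − 5 − 1)/2 = 14/2 = 7.
(Structurally: 1 ring(s) + 6 π bond(s) = 7.)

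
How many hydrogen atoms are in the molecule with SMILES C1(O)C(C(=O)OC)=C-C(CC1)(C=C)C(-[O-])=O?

Hydrogens are implicit in SMILES; fill each atom to its normal valence:
  4 × C: no H
  3 × C: 2 H each → 6
  3 × C: 1 H each → 3
  3 × O: no H
  1 × C: 3 H
  1 × O: 1 H
  1 × O (charge -1): no H
  Total hydrogens = 13.

13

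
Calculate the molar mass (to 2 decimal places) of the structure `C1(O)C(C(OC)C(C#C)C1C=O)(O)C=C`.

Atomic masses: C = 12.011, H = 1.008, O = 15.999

Molecular formula: C11H14O4.
M = 11×12.011 + 14×1.008 + 4×15.999 = 210.23 g/mol.

210.23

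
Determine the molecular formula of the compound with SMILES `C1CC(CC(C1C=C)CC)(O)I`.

Heavy atoms from the SMILES: 10 C, 1 I, 1 O.
Implicit hydrogens by atom environment:
  5 × C: 2 H each → 10
  3 × C: 1 H each → 3
  1 × C: 3 H
  1 × C: no H
  1 × I: no H
  1 × O: 1 H
  Total hydrogens = 17.
Molecular formula: C10H17IO

C10H17IO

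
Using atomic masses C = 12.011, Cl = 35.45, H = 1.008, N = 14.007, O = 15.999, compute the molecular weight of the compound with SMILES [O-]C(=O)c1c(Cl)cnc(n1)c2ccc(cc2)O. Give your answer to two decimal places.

Molecular formula: C11H6ClN2O3-.
M = 11×12.011 + 1×35.45 + 6×1.008 + 2×14.007 + 3×15.999 = 249.63 g/mol.

249.63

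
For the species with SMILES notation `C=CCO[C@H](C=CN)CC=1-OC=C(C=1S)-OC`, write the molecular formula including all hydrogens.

Heavy atoms from the SMILES: 12 C, 1 N, 3 O, 1 S.
Implicit hydrogens by atom environment:
  4 × C: 1 H each → 4
  3 × C: 2 H each → 6
  3 × C (aromatic): no H
  2 × O: no H
  1 × C: 3 H
  1 × C (aromatic): 1 H
  1 × N: 2 H
  1 × O (aromatic): no H
  1 × S: 1 H
  Total hydrogens = 17.
Molecular formula: C12H17NO3S

C12H17NO3S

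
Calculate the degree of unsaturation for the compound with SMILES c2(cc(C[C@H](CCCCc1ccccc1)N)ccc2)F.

8

Molecular formula from the SMILES: C18H22FN.
DoU = (2C + 2 + N − H − X)/2 = (2·18 + 2 + 1 − 22 − 1)/2 = 16/2 = 8.
(Structurally: 2 ring(s) + 6 π bond(s) = 8.)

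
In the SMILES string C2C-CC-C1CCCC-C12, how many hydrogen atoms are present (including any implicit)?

Hydrogens are implicit in SMILES; fill each atom to its normal valence:
  8 × C: 2 H each → 16
  2 × C: 1 H each → 2
  Total hydrogens = 18.

18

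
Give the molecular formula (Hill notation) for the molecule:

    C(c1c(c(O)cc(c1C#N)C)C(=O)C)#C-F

C12H8FNO2

Heavy atoms from the SMILES: 12 C, 1 F, 1 N, 2 O.
Implicit hydrogens by atom environment:
  5 × C (aromatic): no H
  4 × C: no H
  2 × C: 3 H each → 6
  1 × C (aromatic): 1 H
  1 × F: no H
  1 × N: no H
  1 × O: 1 H
  1 × O: no H
  Total hydrogens = 8.
Molecular formula: C12H8FNO2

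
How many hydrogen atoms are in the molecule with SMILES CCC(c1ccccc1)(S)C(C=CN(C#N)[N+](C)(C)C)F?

Hydrogens are implicit in SMILES; fill each atom to its normal valence:
  5 × C (aromatic): 1 H each → 5
  4 × C: 3 H each → 12
  3 × C: 1 H each → 3
  2 × C: no H
  2 × N: no H
  1 × C: 2 H
  1 × C (aromatic): no H
  1 × F: no H
  1 × N (charge +1): no H
  1 × S: 1 H
  Total hydrogens = 23.

23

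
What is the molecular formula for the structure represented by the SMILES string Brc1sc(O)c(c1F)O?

Heavy atoms from the SMILES: 1 Br, 4 C, 1 F, 2 O, 1 S.
Implicit hydrogens by atom environment:
  4 × C (aromatic): no H
  2 × O: 1 H each → 2
  1 × Br: no H
  1 × F: no H
  1 × S (aromatic): no H
  Total hydrogens = 2.
Molecular formula: C4H2BrFO2S

C4H2BrFO2S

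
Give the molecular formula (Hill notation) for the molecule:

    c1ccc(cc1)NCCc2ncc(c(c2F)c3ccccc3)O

Heavy atoms from the SMILES: 19 C, 1 F, 2 N, 1 O.
Implicit hydrogens by atom environment:
  11 × C (aromatic): 1 H each → 11
  6 × C (aromatic): no H
  2 × C: 2 H each → 4
  1 × F: no H
  1 × N: 1 H
  1 × N (aromatic): no H
  1 × O: 1 H
  Total hydrogens = 17.
Molecular formula: C19H17FN2O

C19H17FN2O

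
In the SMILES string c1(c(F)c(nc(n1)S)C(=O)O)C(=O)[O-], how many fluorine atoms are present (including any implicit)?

The symbol for fluorine appears 1 time in the SMILES.

1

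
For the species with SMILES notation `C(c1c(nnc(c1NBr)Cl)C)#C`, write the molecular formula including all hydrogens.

Heavy atoms from the SMILES: 1 Br, 7 C, 1 Cl, 3 N.
Implicit hydrogens by atom environment:
  4 × C (aromatic): no H
  2 × N (aromatic): no H
  1 × Br: no H
  1 × C: 3 H
  1 × C: 1 H
  1 × C: no H
  1 × Cl: no H
  1 × N: 1 H
  Total hydrogens = 5.
Molecular formula: C7H5BrClN3

C7H5BrClN3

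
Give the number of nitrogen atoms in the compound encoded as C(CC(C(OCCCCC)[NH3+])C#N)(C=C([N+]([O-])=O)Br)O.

The symbol for nitrogen appears 3 times in the SMILES.

3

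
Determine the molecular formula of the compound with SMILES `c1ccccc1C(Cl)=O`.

C7H5ClO

Heavy atoms from the SMILES: 7 C, 1 Cl, 1 O.
Implicit hydrogens by atom environment:
  5 × C (aromatic): 1 H each → 5
  1 × C (aromatic): no H
  1 × C: no H
  1 × Cl: no H
  1 × O: no H
  Total hydrogens = 5.
Molecular formula: C7H5ClO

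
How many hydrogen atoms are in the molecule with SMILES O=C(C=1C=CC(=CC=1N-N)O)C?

Hydrogens are implicit in SMILES; fill each atom to its normal valence:
  3 × C (aromatic): 1 H each → 3
  3 × C (aromatic): no H
  1 × C: 3 H
  1 × C: no H
  1 × N: 2 H
  1 × N: 1 H
  1 × O: 1 H
  1 × O: no H
  Total hydrogens = 10.

10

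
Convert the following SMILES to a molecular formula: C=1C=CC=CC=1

Heavy atoms from the SMILES: 6 C.
Implicit hydrogens by atom environment:
  6 × C (aromatic): 1 H each → 6
  Total hydrogens = 6.
Molecular formula: C6H6

C6H6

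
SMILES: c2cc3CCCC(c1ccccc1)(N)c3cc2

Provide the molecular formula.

Heavy atoms from the SMILES: 16 C, 1 N.
Implicit hydrogens by atom environment:
  9 × C (aromatic): 1 H each → 9
  3 × C: 2 H each → 6
  3 × C (aromatic): no H
  1 × C: no H
  1 × N: 2 H
  Total hydrogens = 17.
Molecular formula: C16H17N

C16H17N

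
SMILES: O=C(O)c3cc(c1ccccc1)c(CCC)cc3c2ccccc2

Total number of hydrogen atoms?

Hydrogens are implicit in SMILES; fill each atom to its normal valence:
  12 × C (aromatic): 1 H each → 12
  6 × C (aromatic): no H
  2 × C: 2 H each → 4
  1 × C: 3 H
  1 × C: no H
  1 × O: 1 H
  1 × O: no H
  Total hydrogens = 20.

20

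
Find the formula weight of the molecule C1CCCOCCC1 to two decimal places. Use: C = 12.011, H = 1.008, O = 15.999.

Molecular formula: C7H14O.
M = 7×12.011 + 14×1.008 + 1×15.999 = 114.19 g/mol.

114.19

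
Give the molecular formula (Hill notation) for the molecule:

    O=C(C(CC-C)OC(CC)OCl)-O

C8H15ClO4

Heavy atoms from the SMILES: 8 C, 1 Cl, 4 O.
Implicit hydrogens by atom environment:
  3 × C: 2 H each → 6
  3 × O: no H
  2 × C: 3 H each → 6
  2 × C: 1 H each → 2
  1 × C: no H
  1 × Cl: no H
  1 × O: 1 H
  Total hydrogens = 15.
Molecular formula: C8H15ClO4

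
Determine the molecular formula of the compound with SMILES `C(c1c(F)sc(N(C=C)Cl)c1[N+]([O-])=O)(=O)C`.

C8H6ClFN2O3S

Heavy atoms from the SMILES: 8 C, 1 Cl, 1 F, 2 N, 3 O, 1 S.
Implicit hydrogens by atom environment:
  4 × C (aromatic): no H
  2 × O: no H
  1 × C: 3 H
  1 × C: 2 H
  1 × C: 1 H
  1 × C: no H
  1 × Cl: no H
  1 × F: no H
  1 × N (charge +1): no H
  1 × N: no H
  1 × O (charge -1): no H
  1 × S (aromatic): no H
  Total hydrogens = 6.
Molecular formula: C8H6ClFN2O3S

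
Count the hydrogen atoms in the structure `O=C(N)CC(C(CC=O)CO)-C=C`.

15

Hydrogens are implicit in SMILES; fill each atom to its normal valence:
  4 × C: 2 H each → 8
  4 × C: 1 H each → 4
  2 × O: no H
  1 × C: no H
  1 × N: 2 H
  1 × O: 1 H
  Total hydrogens = 15.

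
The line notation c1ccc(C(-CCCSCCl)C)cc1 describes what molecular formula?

Heavy atoms from the SMILES: 12 C, 1 Cl, 1 S.
Implicit hydrogens by atom environment:
  5 × C (aromatic): 1 H each → 5
  4 × C: 2 H each → 8
  1 × C: 3 H
  1 × C: 1 H
  1 × C (aromatic): no H
  1 × Cl: no H
  1 × S: no H
  Total hydrogens = 17.
Molecular formula: C12H17ClS

C12H17ClS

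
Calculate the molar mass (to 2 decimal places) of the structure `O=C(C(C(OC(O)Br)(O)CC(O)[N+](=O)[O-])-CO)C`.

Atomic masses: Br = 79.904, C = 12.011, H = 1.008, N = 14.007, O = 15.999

Molecular formula: C8H14BrNO8.
M = 1×79.904 + 8×12.011 + 14×1.008 + 1×14.007 + 8×15.999 = 332.10 g/mol.

332.10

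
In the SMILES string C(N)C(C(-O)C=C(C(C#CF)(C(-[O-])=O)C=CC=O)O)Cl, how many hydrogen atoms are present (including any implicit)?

Hydrogens are implicit in SMILES; fill each atom to its normal valence:
  6 × C: 1 H each → 6
  5 × C: no H
  2 × O: 1 H each → 2
  2 × O: no H
  1 × C: 2 H
  1 × Cl: no H
  1 × F: no H
  1 × N: 2 H
  1 × O (charge -1): no H
  Total hydrogens = 12.

12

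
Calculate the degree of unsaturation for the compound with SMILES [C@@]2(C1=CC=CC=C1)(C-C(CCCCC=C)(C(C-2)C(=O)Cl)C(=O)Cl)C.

8

Molecular formula from the SMILES: C20H24Cl2O2.
DoU = (2C + 2 + N − H − X)/2 = (2·20 + 2 + 0 − 24 − 2)/2 = 16/2 = 8.
(Structurally: 2 ring(s) + 6 π bond(s) = 8.)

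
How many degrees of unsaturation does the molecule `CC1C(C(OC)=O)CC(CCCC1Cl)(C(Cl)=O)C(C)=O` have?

Molecular formula from the SMILES: C14H20Cl2O4.
DoU = (2C + 2 + N − H − X)/2 = (2·14 + 2 + 0 − 20 − 2)/2 = 8/2 = 4.
(Structurally: 1 ring(s) + 3 π bond(s) = 4.)

4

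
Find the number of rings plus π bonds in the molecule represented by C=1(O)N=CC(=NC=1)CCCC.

4

Molecular formula from the SMILES: C8H12N2O.
DoU = (2C + 2 + N − H − X)/2 = (2·8 + 2 + 2 − 12 − 0)/2 = 8/2 = 4.
(Structurally: 1 ring(s) + 3 π bond(s) = 4.)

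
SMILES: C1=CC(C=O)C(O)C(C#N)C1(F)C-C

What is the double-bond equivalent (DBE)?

5

Molecular formula from the SMILES: C10H12FNO2.
DoU = (2C + 2 + N − H − X)/2 = (2·10 + 2 + 1 − 12 − 1)/2 = 10/2 = 5.
(Structurally: 1 ring(s) + 4 π bond(s) = 5.)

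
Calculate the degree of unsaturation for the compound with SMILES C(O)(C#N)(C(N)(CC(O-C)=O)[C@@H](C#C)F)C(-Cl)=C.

Molecular formula from the SMILES: C11H12ClFN2O3.
DoU = (2C + 2 + N − H − X)/2 = (2·11 + 2 + 2 − 12 − 2)/2 = 12/2 = 6.
(Structurally: 0 ring(s) + 6 π bond(s) = 6.)

6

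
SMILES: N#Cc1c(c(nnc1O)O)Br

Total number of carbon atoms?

5

The symbol for carbon appears 5 times in the SMILES. Lowercase c denotes aromatic carbon and counts toward C.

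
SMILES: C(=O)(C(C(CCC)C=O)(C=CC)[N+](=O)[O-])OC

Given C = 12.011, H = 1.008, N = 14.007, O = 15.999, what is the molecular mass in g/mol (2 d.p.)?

243.26

Molecular formula: C11H17NO5.
M = 11×12.011 + 17×1.008 + 1×14.007 + 5×15.999 = 243.26 g/mol.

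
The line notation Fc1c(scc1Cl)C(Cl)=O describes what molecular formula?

Heavy atoms from the SMILES: 5 C, 2 Cl, 1 F, 1 O, 1 S.
Implicit hydrogens by atom environment:
  3 × C (aromatic): no H
  2 × Cl: no H
  1 × C (aromatic): 1 H
  1 × C: no H
  1 × F: no H
  1 × O: no H
  1 × S (aromatic): no H
  Total hydrogens = 1.
Molecular formula: C5HCl2FOS

C5HCl2FOS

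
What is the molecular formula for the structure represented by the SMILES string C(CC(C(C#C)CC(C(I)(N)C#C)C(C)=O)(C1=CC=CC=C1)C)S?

C20H24INOS

Heavy atoms from the SMILES: 20 C, 1 I, 1 N, 1 O, 1 S.
Implicit hydrogens by atom environment:
  5 × C (aromatic): 1 H each → 5
  5 × C: no H
  4 × C: 1 H each → 4
  3 × C: 2 H each → 6
  2 × C: 3 H each → 6
  1 × C (aromatic): no H
  1 × I: no H
  1 × N: 2 H
  1 × O: no H
  1 × S: 1 H
  Total hydrogens = 24.
Molecular formula: C20H24INOS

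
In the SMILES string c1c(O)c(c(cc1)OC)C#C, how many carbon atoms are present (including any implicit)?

9

The symbol for carbon appears 9 times in the SMILES. Lowercase c denotes aromatic carbon and counts toward C.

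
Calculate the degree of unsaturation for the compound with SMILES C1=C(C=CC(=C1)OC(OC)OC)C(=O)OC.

5

Molecular formula from the SMILES: C11H14O5.
DoU = (2C + 2 + N − H − X)/2 = (2·11 + 2 + 0 − 14 − 0)/2 = 10/2 = 5.
(Structurally: 1 ring(s) + 4 π bond(s) = 5.)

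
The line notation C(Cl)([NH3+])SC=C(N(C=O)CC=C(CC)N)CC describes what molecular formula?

Heavy atoms from the SMILES: 11 C, 1 Cl, 3 N, 1 O, 1 S.
Implicit hydrogens by atom environment:
  4 × C: 1 H each → 4
  3 × C: 2 H each → 6
  2 × C: 3 H each → 6
  2 × C: no H
  1 × Cl: no H
  1 × N (charge +1): 3 H
  1 × N: 2 H
  1 × N: no H
  1 × O: no H
  1 × S: no H
  Total hydrogens = 21.
Net charge +1.
Molecular formula: C11H21ClN3OS+

C11H21ClN3OS+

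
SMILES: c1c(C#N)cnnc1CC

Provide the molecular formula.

Heavy atoms from the SMILES: 7 C, 3 N.
Implicit hydrogens by atom environment:
  2 × C (aromatic): 1 H each → 2
  2 × C (aromatic): no H
  2 × N (aromatic): no H
  1 × C: 3 H
  1 × C: 2 H
  1 × C: no H
  1 × N: no H
  Total hydrogens = 7.
Molecular formula: C7H7N3

C7H7N3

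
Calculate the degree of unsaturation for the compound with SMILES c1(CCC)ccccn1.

4

Molecular formula from the SMILES: C8H11N.
DoU = (2C + 2 + N − H − X)/2 = (2·8 + 2 + 1 − 11 − 0)/2 = 8/2 = 4.
(Structurally: 1 ring(s) + 3 π bond(s) = 4.)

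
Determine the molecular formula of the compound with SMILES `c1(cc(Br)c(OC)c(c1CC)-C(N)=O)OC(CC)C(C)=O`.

C15H20BrNO4

Heavy atoms from the SMILES: 1 Br, 15 C, 1 N, 4 O.
Implicit hydrogens by atom environment:
  5 × C (aromatic): no H
  4 × C: 3 H each → 12
  4 × O: no H
  2 × C: 2 H each → 4
  2 × C: no H
  1 × Br: no H
  1 × C (aromatic): 1 H
  1 × C: 1 H
  1 × N: 2 H
  Total hydrogens = 20.
Molecular formula: C15H20BrNO4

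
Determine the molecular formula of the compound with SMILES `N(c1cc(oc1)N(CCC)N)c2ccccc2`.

C13H17N3O

Heavy atoms from the SMILES: 13 C, 3 N, 1 O.
Implicit hydrogens by atom environment:
  7 × C (aromatic): 1 H each → 7
  3 × C (aromatic): no H
  2 × C: 2 H each → 4
  1 × C: 3 H
  1 × N: 2 H
  1 × N: 1 H
  1 × N: no H
  1 × O (aromatic): no H
  Total hydrogens = 17.
Molecular formula: C13H17N3O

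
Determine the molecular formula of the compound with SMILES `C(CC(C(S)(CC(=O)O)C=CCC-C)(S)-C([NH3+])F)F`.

Heavy atoms from the SMILES: 12 C, 2 F, 1 N, 2 O, 2 S.
Implicit hydrogens by atom environment:
  5 × C: 2 H each → 10
  3 × C: 1 H each → 3
  3 × C: no H
  2 × F: no H
  2 × S: 1 H each → 2
  1 × C: 3 H
  1 × N (charge +1): 3 H
  1 × O: 1 H
  1 × O: no H
  Total hydrogens = 22.
Net charge +1.
Molecular formula: C12H22F2NO2S2+

C12H22F2NO2S2+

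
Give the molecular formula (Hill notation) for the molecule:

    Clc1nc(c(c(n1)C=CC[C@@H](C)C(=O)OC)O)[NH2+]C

Heavy atoms from the SMILES: 12 C, 1 Cl, 3 N, 3 O.
Implicit hydrogens by atom environment:
  4 × C (aromatic): no H
  3 × C: 3 H each → 9
  3 × C: 1 H each → 3
  2 × N (aromatic): no H
  2 × O: no H
  1 × C: 2 H
  1 × C: no H
  1 × Cl: no H
  1 × N (charge +1): 2 H
  1 × O: 1 H
  Total hydrogens = 17.
Net charge +1.
Molecular formula: C12H17ClN3O3+

C12H17ClN3O3+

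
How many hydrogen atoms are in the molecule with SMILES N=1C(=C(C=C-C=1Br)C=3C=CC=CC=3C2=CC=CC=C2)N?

13

Hydrogens are implicit in SMILES; fill each atom to its normal valence:
  11 × C (aromatic): 1 H each → 11
  6 × C (aromatic): no H
  1 × Br: no H
  1 × N: 2 H
  1 × N (aromatic): no H
  Total hydrogens = 13.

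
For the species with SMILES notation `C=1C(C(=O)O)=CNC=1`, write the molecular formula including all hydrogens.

Heavy atoms from the SMILES: 5 C, 1 N, 2 O.
Implicit hydrogens by atom environment:
  3 × C (aromatic): 1 H each → 3
  1 × C (aromatic): no H
  1 × C: no H
  1 × N (aromatic): 1 H
  1 × O: 1 H
  1 × O: no H
  Total hydrogens = 5.
Molecular formula: C5H5NO2

C5H5NO2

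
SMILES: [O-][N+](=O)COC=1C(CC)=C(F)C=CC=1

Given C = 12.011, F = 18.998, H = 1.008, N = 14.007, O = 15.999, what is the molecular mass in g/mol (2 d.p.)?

199.18

Molecular formula: C9H10FNO3.
M = 9×12.011 + 1×18.998 + 10×1.008 + 1×14.007 + 3×15.999 = 199.18 g/mol.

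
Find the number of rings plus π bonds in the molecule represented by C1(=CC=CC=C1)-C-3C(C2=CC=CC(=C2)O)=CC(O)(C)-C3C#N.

12

Molecular formula from the SMILES: C19H17NO2.
DoU = (2C + 2 + N − H − X)/2 = (2·19 + 2 + 1 − 17 − 0)/2 = 24/2 = 12.
(Structurally: 3 ring(s) + 9 π bond(s) = 12.)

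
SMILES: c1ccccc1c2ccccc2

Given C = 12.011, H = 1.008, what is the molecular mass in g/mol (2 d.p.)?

Molecular formula: C12H10.
M = 12×12.011 + 10×1.008 = 154.21 g/mol.

154.21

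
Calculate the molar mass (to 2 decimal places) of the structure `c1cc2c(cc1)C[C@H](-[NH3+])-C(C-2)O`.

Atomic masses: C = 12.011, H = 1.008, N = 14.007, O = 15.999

164.23

Molecular formula: C10H14NO+.
M = 10×12.011 + 14×1.008 + 1×14.007 + 1×15.999 = 164.23 g/mol.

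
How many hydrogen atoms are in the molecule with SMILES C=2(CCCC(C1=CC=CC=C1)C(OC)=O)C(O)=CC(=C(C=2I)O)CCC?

Hydrogens are implicit in SMILES; fill each atom to its normal valence:
  6 × C (aromatic): 1 H each → 6
  6 × C (aromatic): no H
  5 × C: 2 H each → 10
  2 × C: 3 H each → 6
  2 × O: 1 H each → 2
  2 × O: no H
  1 × C: 1 H
  1 × C: no H
  1 × I: no H
  Total hydrogens = 25.

25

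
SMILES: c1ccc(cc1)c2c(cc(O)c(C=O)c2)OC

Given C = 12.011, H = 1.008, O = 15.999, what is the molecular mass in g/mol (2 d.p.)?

228.25

Molecular formula: C14H12O3.
M = 14×12.011 + 12×1.008 + 3×15.999 = 228.25 g/mol.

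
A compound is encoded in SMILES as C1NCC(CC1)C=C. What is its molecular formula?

C7H13N

Heavy atoms from the SMILES: 7 C, 1 N.
Implicit hydrogens by atom environment:
  5 × C: 2 H each → 10
  2 × C: 1 H each → 2
  1 × N: 1 H
  Total hydrogens = 13.
Molecular formula: C7H13N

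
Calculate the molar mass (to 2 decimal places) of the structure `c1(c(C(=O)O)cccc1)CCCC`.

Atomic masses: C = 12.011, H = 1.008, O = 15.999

178.23

Molecular formula: C11H14O2.
M = 11×12.011 + 14×1.008 + 2×15.999 = 178.23 g/mol.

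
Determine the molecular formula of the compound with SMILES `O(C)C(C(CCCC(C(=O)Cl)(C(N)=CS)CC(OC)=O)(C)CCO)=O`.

C16H26ClNO6S

Heavy atoms from the SMILES: 16 C, 1 Cl, 1 N, 6 O, 1 S.
Implicit hydrogens by atom environment:
  6 × C: 2 H each → 12
  6 × C: no H
  5 × O: no H
  3 × C: 3 H each → 9
  1 × C: 1 H
  1 × Cl: no H
  1 × N: 2 H
  1 × O: 1 H
  1 × S: 1 H
  Total hydrogens = 26.
Molecular formula: C16H26ClNO6S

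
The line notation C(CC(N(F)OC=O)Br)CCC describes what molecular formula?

C7H13BrFNO2

Heavy atoms from the SMILES: 1 Br, 7 C, 1 F, 1 N, 2 O.
Implicit hydrogens by atom environment:
  4 × C: 2 H each → 8
  2 × C: 1 H each → 2
  2 × O: no H
  1 × Br: no H
  1 × C: 3 H
  1 × F: no H
  1 × N: no H
  Total hydrogens = 13.
Molecular formula: C7H13BrFNO2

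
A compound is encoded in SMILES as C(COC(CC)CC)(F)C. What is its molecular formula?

C8H17FO

Heavy atoms from the SMILES: 8 C, 1 F, 1 O.
Implicit hydrogens by atom environment:
  3 × C: 3 H each → 9
  3 × C: 2 H each → 6
  2 × C: 1 H each → 2
  1 × F: no H
  1 × O: no H
  Total hydrogens = 17.
Molecular formula: C8H17FO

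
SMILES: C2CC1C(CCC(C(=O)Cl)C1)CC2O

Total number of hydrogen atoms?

17

Hydrogens are implicit in SMILES; fill each atom to its normal valence:
  6 × C: 2 H each → 12
  4 × C: 1 H each → 4
  1 × C: no H
  1 × Cl: no H
  1 × O: 1 H
  1 × O: no H
  Total hydrogens = 17.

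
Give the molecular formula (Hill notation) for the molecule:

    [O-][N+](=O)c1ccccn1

Heavy atoms from the SMILES: 5 C, 2 N, 2 O.
Implicit hydrogens by atom environment:
  4 × C (aromatic): 1 H each → 4
  1 × C (aromatic): no H
  1 × N (aromatic): no H
  1 × N (charge +1): no H
  1 × O: no H
  1 × O (charge -1): no H
  Total hydrogens = 4.
Molecular formula: C5H4N2O2

C5H4N2O2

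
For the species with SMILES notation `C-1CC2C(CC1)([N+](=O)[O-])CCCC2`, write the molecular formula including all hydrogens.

Heavy atoms from the SMILES: 10 C, 1 N, 2 O.
Implicit hydrogens by atom environment:
  8 × C: 2 H each → 16
  1 × C: 1 H
  1 × C: no H
  1 × N (charge +1): no H
  1 × O: no H
  1 × O (charge -1): no H
  Total hydrogens = 17.
Molecular formula: C10H17NO2

C10H17NO2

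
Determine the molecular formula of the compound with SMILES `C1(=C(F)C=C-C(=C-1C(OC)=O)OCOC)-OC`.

Heavy atoms from the SMILES: 11 C, 1 F, 5 O.
Implicit hydrogens by atom environment:
  5 × O: no H
  4 × C (aromatic): no H
  3 × C: 3 H each → 9
  2 × C (aromatic): 1 H each → 2
  1 × C: 2 H
  1 × C: no H
  1 × F: no H
  Total hydrogens = 13.
Molecular formula: C11H13FO5

C11H13FO5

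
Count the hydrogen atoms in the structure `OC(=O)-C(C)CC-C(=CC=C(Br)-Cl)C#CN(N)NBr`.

14

Hydrogens are implicit in SMILES; fill each atom to its normal valence:
  5 × C: no H
  3 × C: 1 H each → 3
  2 × Br: no H
  2 × C: 2 H each → 4
  1 × C: 3 H
  1 × Cl: no H
  1 × N: 2 H
  1 × N: 1 H
  1 × N: no H
  1 × O: 1 H
  1 × O: no H
  Total hydrogens = 14.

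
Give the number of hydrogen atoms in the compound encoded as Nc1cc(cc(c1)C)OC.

Hydrogens are implicit in SMILES; fill each atom to its normal valence:
  3 × C (aromatic): 1 H each → 3
  3 × C (aromatic): no H
  2 × C: 3 H each → 6
  1 × N: 2 H
  1 × O: no H
  Total hydrogens = 11.

11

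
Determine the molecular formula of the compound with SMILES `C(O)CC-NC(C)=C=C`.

C7H13NO

Heavy atoms from the SMILES: 7 C, 1 N, 1 O.
Implicit hydrogens by atom environment:
  4 × C: 2 H each → 8
  2 × C: no H
  1 × C: 3 H
  1 × N: 1 H
  1 × O: 1 H
  Total hydrogens = 13.
Molecular formula: C7H13NO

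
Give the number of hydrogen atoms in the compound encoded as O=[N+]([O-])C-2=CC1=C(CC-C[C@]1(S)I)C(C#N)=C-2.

9

Hydrogens are implicit in SMILES; fill each atom to its normal valence:
  4 × C (aromatic): no H
  3 × C: 2 H each → 6
  2 × C (aromatic): 1 H each → 2
  2 × C: no H
  1 × I: no H
  1 × N (charge +1): no H
  1 × N: no H
  1 × O: no H
  1 × O (charge -1): no H
  1 × S: 1 H
  Total hydrogens = 9.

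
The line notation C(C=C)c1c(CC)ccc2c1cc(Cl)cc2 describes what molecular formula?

C15H15Cl

Heavy atoms from the SMILES: 15 C, 1 Cl.
Implicit hydrogens by atom environment:
  5 × C (aromatic): 1 H each → 5
  5 × C (aromatic): no H
  3 × C: 2 H each → 6
  1 × C: 3 H
  1 × C: 1 H
  1 × Cl: no H
  Total hydrogens = 15.
Molecular formula: C15H15Cl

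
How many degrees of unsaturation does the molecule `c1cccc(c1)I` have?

4

Molecular formula from the SMILES: C6H5I.
DoU = (2C + 2 + N − H − X)/2 = (2·6 + 2 + 0 − 5 − 1)/2 = 8/2 = 4.
(Structurally: 1 ring(s) + 3 π bond(s) = 4.)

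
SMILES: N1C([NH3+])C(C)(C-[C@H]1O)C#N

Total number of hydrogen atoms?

12

Hydrogens are implicit in SMILES; fill each atom to its normal valence:
  2 × C: 1 H each → 2
  2 × C: no H
  1 × C: 3 H
  1 × C: 2 H
  1 × N (charge +1): 3 H
  1 × N: 1 H
  1 × N: no H
  1 × O: 1 H
  Total hydrogens = 12.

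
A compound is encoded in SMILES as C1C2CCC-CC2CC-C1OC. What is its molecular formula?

Heavy atoms from the SMILES: 11 C, 1 O.
Implicit hydrogens by atom environment:
  7 × C: 2 H each → 14
  3 × C: 1 H each → 3
  1 × C: 3 H
  1 × O: no H
  Total hydrogens = 20.
Molecular formula: C11H20O

C11H20O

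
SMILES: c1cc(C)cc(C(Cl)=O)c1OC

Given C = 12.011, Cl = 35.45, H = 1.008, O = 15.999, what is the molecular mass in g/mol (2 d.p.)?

184.62

Molecular formula: C9H9ClO2.
M = 9×12.011 + 1×35.45 + 9×1.008 + 2×15.999 = 184.62 g/mol.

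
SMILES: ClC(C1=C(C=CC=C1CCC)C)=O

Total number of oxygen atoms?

1

The symbol for oxygen appears 1 time in the SMILES.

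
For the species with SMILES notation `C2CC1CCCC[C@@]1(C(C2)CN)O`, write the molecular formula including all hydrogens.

Heavy atoms from the SMILES: 11 C, 1 N, 1 O.
Implicit hydrogens by atom environment:
  8 × C: 2 H each → 16
  2 × C: 1 H each → 2
  1 × C: no H
  1 × N: 2 H
  1 × O: 1 H
  Total hydrogens = 21.
Molecular formula: C11H21NO

C11H21NO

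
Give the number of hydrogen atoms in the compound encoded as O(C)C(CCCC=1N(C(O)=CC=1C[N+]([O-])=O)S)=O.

Hydrogens are implicit in SMILES; fill each atom to its normal valence:
  4 × C: 2 H each → 8
  3 × C (aromatic): no H
  3 × O: no H
  1 × C: 3 H
  1 × C (aromatic): 1 H
  1 × C: no H
  1 × N (aromatic): no H
  1 × N (charge +1): no H
  1 × O: 1 H
  1 × O (charge -1): no H
  1 × S: 1 H
  Total hydrogens = 14.

14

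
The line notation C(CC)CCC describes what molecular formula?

Heavy atoms from the SMILES: 6 C.
Implicit hydrogens by atom environment:
  4 × C: 2 H each → 8
  2 × C: 3 H each → 6
  Total hydrogens = 14.
Molecular formula: C6H14

C6H14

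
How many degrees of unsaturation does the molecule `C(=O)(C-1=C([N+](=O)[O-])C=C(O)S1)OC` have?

5

Molecular formula from the SMILES: C6H5NO5S.
DoU = (2C + 2 + N − H − X)/2 = (2·6 + 2 + 1 − 5 − 0)/2 = 10/2 = 5.
(Structurally: 1 ring(s) + 4 π bond(s) = 5.)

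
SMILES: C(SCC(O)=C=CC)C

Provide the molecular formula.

Heavy atoms from the SMILES: 7 C, 1 O, 1 S.
Implicit hydrogens by atom environment:
  2 × C: 3 H each → 6
  2 × C: 2 H each → 4
  2 × C: no H
  1 × C: 1 H
  1 × O: 1 H
  1 × S: no H
  Total hydrogens = 12.
Molecular formula: C7H12OS

C7H12OS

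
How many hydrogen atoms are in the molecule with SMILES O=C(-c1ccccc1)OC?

Hydrogens are implicit in SMILES; fill each atom to its normal valence:
  5 × C (aromatic): 1 H each → 5
  2 × O: no H
  1 × C: 3 H
  1 × C (aromatic): no H
  1 × C: no H
  Total hydrogens = 8.

8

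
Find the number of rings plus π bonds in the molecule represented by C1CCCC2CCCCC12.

Molecular formula from the SMILES: C10H18.
DoU = (2C + 2 + N − H − X)/2 = (2·10 + 2 + 0 − 18 − 0)/2 = 4/2 = 2.
(Structurally: 2 ring(s) + 0 π bond(s) = 2.)

2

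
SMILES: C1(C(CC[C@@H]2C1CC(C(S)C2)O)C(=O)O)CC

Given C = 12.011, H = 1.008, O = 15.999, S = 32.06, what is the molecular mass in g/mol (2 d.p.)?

Molecular formula: C13H22O3S.
M = 13×12.011 + 22×1.008 + 3×15.999 + 1×32.06 = 258.38 g/mol.

258.38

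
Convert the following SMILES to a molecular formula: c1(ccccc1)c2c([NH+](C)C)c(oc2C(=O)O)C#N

C14H13N2O3+

Heavy atoms from the SMILES: 14 C, 2 N, 3 O.
Implicit hydrogens by atom environment:
  5 × C (aromatic): 1 H each → 5
  5 × C (aromatic): no H
  2 × C: 3 H each → 6
  2 × C: no H
  1 × N (charge +1): 1 H
  1 × N: no H
  1 × O: 1 H
  1 × O (aromatic): no H
  1 × O: no H
  Total hydrogens = 13.
Net charge +1.
Molecular formula: C14H13N2O3+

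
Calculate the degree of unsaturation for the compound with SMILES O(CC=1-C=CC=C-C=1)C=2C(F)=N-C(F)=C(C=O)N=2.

9

Molecular formula from the SMILES: C12H8F2N2O2.
DoU = (2C + 2 + N − H − X)/2 = (2·12 + 2 + 2 − 8 − 2)/2 = 18/2 = 9.
(Structurally: 2 ring(s) + 7 π bond(s) = 9.)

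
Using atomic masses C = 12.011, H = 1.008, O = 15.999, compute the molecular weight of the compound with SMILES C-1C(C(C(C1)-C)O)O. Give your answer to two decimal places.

116.16

Molecular formula: C6H12O2.
M = 6×12.011 + 12×1.008 + 2×15.999 = 116.16 g/mol.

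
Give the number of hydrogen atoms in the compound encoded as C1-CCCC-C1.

Hydrogens are implicit in SMILES; fill each atom to its normal valence:
  6 × C: 2 H each → 12
  Total hydrogens = 12.

12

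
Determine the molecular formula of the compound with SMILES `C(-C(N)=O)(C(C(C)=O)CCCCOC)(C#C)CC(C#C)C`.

Heavy atoms from the SMILES: 17 C, 1 N, 3 O.
Implicit hydrogens by atom environment:
  5 × C: 2 H each → 10
  5 × C: no H
  4 × C: 1 H each → 4
  3 × C: 3 H each → 9
  3 × O: no H
  1 × N: 2 H
  Total hydrogens = 25.
Molecular formula: C17H25NO3

C17H25NO3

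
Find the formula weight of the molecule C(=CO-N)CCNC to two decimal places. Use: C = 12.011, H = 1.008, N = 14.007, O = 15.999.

Molecular formula: C5H12N2O.
M = 5×12.011 + 12×1.008 + 2×14.007 + 1×15.999 = 116.16 g/mol.

116.16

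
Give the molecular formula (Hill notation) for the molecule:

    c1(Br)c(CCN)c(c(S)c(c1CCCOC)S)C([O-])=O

C13H17BrNO3S2-

Heavy atoms from the SMILES: 1 Br, 13 C, 1 N, 3 O, 2 S.
Implicit hydrogens by atom environment:
  6 × C (aromatic): no H
  5 × C: 2 H each → 10
  2 × O: no H
  2 × S: 1 H each → 2
  1 × Br: no H
  1 × C: 3 H
  1 × C: no H
  1 × N: 2 H
  1 × O (charge -1): no H
  Total hydrogens = 17.
Net charge -1.
Molecular formula: C13H17BrNO3S2-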